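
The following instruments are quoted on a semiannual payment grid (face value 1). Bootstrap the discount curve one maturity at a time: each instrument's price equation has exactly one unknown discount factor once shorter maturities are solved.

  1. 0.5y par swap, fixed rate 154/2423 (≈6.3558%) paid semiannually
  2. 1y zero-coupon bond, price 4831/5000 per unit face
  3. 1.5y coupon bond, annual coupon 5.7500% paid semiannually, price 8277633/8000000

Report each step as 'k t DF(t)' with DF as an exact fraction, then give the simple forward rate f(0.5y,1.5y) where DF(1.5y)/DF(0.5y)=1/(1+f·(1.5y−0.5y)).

step 1 [0.5y] swap r/2=77/2423: DF=(1 − 77/2423·(0))/(1+77/2423) = 2423/2500 ≈ 0.969200
step 2 [1y] zero: DF = P = 4831/5000 ≈ 0.966200
step 3 [1.5y] bond c/2=23/800: DF=(8277633/8000000 − 23/800·(0.969200+0.966200))/(1+23/800) = 9517/10000 ≈ 0.951700

1 1/2 2423/2500
2 1 4831/5000
3 3/2 9517/10000
f(0.5y,1.5y) = ((2423/2500)/(9517/10000) − 1)/(1) = 175/9517 ≈ 1.8388%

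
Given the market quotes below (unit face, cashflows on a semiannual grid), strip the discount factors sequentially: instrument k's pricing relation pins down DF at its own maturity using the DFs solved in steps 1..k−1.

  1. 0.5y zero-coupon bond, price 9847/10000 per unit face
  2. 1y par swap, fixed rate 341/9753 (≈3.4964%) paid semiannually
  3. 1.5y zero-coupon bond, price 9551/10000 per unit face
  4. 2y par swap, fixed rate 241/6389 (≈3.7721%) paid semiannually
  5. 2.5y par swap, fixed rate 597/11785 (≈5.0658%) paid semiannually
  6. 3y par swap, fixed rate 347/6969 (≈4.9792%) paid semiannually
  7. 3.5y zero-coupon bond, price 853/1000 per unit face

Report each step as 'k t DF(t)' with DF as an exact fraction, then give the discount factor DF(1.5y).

1 1/2 9847/10000
2 1 9659/10000
3 3/2 9551/10000
4 2 9277/10000
5 5/2 4403/5000
6 3 2153/2500
7 7/2 853/1000
DF(1.5y) = 9551/10000 ≈ 0.955100

step 1 [0.5y] zero: DF = P = 9847/10000 ≈ 0.984700
step 2 [1y] swap r/2=341/19506: DF=(1 − 341/19506·(0.984700))/(1+341/19506) = 9659/10000 ≈ 0.965900
step 3 [1.5y] zero: DF = P = 9551/10000 ≈ 0.955100
step 4 [2y] swap r/2=241/12778: DF=(1 − 241/12778·(0.984700+0.965900+0.955100))/(1+241/12778) = 9277/10000 ≈ 0.927700
step 5 [2.5y] swap r/2=597/23570: DF=(1 − 597/23570·(0.984700+0.965900+0.955100+0.927700))/(1+597/23570) = 4403/5000 ≈ 0.880600
step 6 [3y] swap r/2=347/13938: DF=(1 − 347/13938·(0.984700+0.965900+0.955100+0.927700+0.880600))/(1+347/13938) = 2153/2500 ≈ 0.861200
step 7 [3.5y] zero: DF = P = 853/1000 ≈ 0.853000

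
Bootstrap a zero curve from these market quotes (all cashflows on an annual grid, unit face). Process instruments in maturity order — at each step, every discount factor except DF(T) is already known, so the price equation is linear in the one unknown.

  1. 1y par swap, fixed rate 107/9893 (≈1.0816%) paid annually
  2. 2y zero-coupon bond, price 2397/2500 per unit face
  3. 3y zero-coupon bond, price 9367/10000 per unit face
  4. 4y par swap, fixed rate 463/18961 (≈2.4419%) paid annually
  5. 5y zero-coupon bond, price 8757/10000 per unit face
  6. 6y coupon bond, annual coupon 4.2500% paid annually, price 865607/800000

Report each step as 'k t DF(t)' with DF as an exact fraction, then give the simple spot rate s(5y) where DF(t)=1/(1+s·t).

step 1 [1y] swap r/1=107/9893: DF=(1 − 107/9893·(0))/(1+107/9893) = 9893/10000 ≈ 0.989300
step 2 [2y] zero: DF = P = 2397/2500 ≈ 0.958800
step 3 [3y] zero: DF = P = 9367/10000 ≈ 0.936700
step 4 [4y] swap r/1=463/18961: DF=(1 − 463/18961·(0.989300+0.958800+0.936700))/(1+463/18961) = 4537/5000 ≈ 0.907400
step 5 [5y] zero: DF = P = 8757/10000 ≈ 0.875700
step 6 [6y] bond c/1=17/400: DF=(865607/800000 − 17/400·(0.989300+0.958800+0.936700+0.907400+0.875700))/(1+17/400) = 2119/2500 ≈ 0.847600

1 1 9893/10000
2 2 2397/2500
3 3 9367/10000
4 4 4537/5000
5 5 8757/10000
6 6 2119/2500
s(5y) = (1/(8757/10000) − 1)/(5) = 1243/43785 ≈ 2.8389%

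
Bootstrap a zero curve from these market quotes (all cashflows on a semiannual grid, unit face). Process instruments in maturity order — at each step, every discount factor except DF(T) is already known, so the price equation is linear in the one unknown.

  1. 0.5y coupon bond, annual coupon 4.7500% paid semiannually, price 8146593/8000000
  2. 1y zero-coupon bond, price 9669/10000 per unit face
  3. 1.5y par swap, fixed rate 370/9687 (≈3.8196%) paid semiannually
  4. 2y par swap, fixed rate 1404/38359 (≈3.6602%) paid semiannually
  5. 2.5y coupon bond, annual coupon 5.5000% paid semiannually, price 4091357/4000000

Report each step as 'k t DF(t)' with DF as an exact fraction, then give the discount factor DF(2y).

step 1 [0.5y] bond c/2=19/800: DF=(8146593/8000000 − 19/800·(0))/(1+19/800) = 9947/10000 ≈ 0.994700
step 2 [1y] zero: DF = P = 9669/10000 ≈ 0.966900
step 3 [1.5y] swap r/2=185/9687: DF=(1 − 185/9687·(0.994700+0.966900))/(1+185/9687) = 1889/2000 ≈ 0.944500
step 4 [2y] swap r/2=702/38359: DF=(1 − 702/38359·(0.994700+0.966900+0.944500))/(1+702/38359) = 4649/5000 ≈ 0.929800
step 5 [2.5y] bond c/2=11/400: DF=(4091357/4000000 − 11/400·(0.994700+0.966900+0.944500+0.929800))/(1+11/400) = 558/625 ≈ 0.892800

1 1/2 9947/10000
2 1 9669/10000
3 3/2 1889/2000
4 2 4649/5000
5 5/2 558/625
DF(2y) = 4649/5000 ≈ 0.929800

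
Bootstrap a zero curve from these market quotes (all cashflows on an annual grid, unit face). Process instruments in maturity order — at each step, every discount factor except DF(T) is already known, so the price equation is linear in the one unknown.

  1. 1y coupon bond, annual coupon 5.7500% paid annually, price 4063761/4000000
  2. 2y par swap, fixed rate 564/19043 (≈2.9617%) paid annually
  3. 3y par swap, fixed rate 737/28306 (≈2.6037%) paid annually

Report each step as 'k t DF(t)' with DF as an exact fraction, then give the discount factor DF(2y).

1 1 9607/10000
2 2 2359/2500
3 3 9263/10000
DF(2y) = 2359/2500 ≈ 0.943600

step 1 [1y] bond c/1=23/400: DF=(4063761/4000000 − 23/400·(0))/(1+23/400) = 9607/10000 ≈ 0.960700
step 2 [2y] swap r/1=564/19043: DF=(1 − 564/19043·(0.960700))/(1+564/19043) = 2359/2500 ≈ 0.943600
step 3 [3y] swap r/1=737/28306: DF=(1 − 737/28306·(0.960700+0.943600))/(1+737/28306) = 9263/10000 ≈ 0.926300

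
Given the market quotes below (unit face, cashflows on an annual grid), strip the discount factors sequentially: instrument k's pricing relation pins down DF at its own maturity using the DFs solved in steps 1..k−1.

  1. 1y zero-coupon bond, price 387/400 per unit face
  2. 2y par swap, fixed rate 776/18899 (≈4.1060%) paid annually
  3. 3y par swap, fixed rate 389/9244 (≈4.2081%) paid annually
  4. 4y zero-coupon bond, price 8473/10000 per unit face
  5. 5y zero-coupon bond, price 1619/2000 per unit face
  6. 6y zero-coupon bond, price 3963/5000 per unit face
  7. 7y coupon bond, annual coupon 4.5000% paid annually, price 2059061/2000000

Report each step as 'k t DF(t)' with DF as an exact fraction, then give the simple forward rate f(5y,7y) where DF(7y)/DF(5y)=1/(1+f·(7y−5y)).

1 1 387/400
2 2 1153/1250
3 3 8833/10000
4 4 8473/10000
5 5 1619/2000
6 6 3963/5000
7 7 7603/10000
f(5y,7y) = ((1619/2000)/(7603/10000) − 1)/(2) = 246/7603 ≈ 3.2356%

step 1 [1y] zero: DF = P = 387/400 ≈ 0.967500
step 2 [2y] swap r/1=776/18899: DF=(1 − 776/18899·(0.967500))/(1+776/18899) = 1153/1250 ≈ 0.922400
step 3 [3y] swap r/1=389/9244: DF=(1 − 389/9244·(0.967500+0.922400))/(1+389/9244) = 8833/10000 ≈ 0.883300
step 4 [4y] zero: DF = P = 8473/10000 ≈ 0.847300
step 5 [5y] zero: DF = P = 1619/2000 ≈ 0.809500
step 6 [6y] zero: DF = P = 3963/5000 ≈ 0.792600
step 7 [7y] bond c/1=9/200: DF=(2059061/2000000 − 9/200·(0.967500+0.922400+0.883300+0.847300+0.809500+0.792600))/(1+9/200) = 7603/10000 ≈ 0.760300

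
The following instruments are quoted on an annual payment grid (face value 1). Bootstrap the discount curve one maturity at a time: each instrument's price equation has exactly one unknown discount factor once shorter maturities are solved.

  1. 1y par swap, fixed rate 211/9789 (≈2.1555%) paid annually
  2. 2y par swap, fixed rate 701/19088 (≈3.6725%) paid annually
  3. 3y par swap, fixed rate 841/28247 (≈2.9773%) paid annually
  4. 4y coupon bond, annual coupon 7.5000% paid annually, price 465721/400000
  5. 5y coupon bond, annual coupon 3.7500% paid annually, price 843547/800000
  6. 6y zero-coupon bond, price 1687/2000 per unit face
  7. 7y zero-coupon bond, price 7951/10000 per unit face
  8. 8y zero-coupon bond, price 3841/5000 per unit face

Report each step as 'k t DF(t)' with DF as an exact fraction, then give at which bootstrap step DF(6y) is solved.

1 1 9789/10000
2 2 9299/10000
3 3 9159/10000
4 4 443/500
5 5 4411/5000
6 6 1687/2000
7 7 7951/10000
8 8 3841/5000
DF(6y) is solved at step 6

step 1 [1y] swap r/1=211/9789: DF=(1 − 211/9789·(0))/(1+211/9789) = 9789/10000 ≈ 0.978900
step 2 [2y] swap r/1=701/19088: DF=(1 − 701/19088·(0.978900))/(1+701/19088) = 9299/10000 ≈ 0.929900
step 3 [3y] swap r/1=841/28247: DF=(1 − 841/28247·(0.978900+0.929900))/(1+841/28247) = 9159/10000 ≈ 0.915900
step 4 [4y] bond c/1=3/40: DF=(465721/400000 − 3/40·(0.978900+0.929900+0.915900))/(1+3/40) = 443/500 ≈ 0.886000
step 5 [5y] bond c/1=3/80: DF=(843547/800000 − 3/80·(0.978900+0.929900+0.915900+0.886000))/(1+3/80) = 4411/5000 ≈ 0.882200
step 6 [6y] zero: DF = P = 1687/2000 ≈ 0.843500
step 7 [7y] zero: DF = P = 7951/10000 ≈ 0.795100
step 8 [8y] zero: DF = P = 3841/5000 ≈ 0.768200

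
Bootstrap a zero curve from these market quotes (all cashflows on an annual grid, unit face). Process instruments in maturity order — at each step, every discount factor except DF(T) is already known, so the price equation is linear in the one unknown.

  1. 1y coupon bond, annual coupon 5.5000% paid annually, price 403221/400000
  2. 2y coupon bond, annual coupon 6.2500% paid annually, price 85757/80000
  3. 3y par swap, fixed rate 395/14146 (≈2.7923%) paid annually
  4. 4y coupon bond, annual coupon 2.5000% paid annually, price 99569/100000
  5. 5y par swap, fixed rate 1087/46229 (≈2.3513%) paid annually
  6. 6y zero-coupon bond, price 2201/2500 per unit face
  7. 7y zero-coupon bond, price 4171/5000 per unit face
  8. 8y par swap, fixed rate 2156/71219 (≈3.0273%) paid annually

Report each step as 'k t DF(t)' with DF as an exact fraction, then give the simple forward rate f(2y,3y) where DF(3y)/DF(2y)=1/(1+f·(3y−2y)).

step 1 [1y] bond c/1=11/200: DF=(403221/400000 − 11/200·(0))/(1+11/200) = 1911/2000 ≈ 0.955500
step 2 [2y] bond c/1=1/16: DF=(85757/80000 − 1/16·(0.955500))/(1+1/16) = 9527/10000 ≈ 0.952700
step 3 [3y] swap r/1=395/14146: DF=(1 − 395/14146·(0.955500+0.952700))/(1+395/14146) = 921/1000 ≈ 0.921000
step 4 [4y] bond c/1=1/40: DF=(99569/100000 − 1/40·(0.955500+0.952700+0.921000))/(1+1/40) = 564/625 ≈ 0.902400
step 5 [5y] swap r/1=1087/46229: DF=(1 − 1087/46229·(0.955500+0.952700+0.921000+0.902400))/(1+1087/46229) = 8913/10000 ≈ 0.891300
step 6 [6y] zero: DF = P = 2201/2500 ≈ 0.880400
step 7 [7y] zero: DF = P = 4171/5000 ≈ 0.834200
step 8 [8y] swap r/1=2156/71219: DF=(1 − 2156/71219·(0.955500+0.952700+0.921000+0.902400+0.891300+0.880400+0.834200))/(1+2156/71219) = 1961/2500 ≈ 0.784400

1 1 1911/2000
2 2 9527/10000
3 3 921/1000
4 4 564/625
5 5 8913/10000
6 6 2201/2500
7 7 4171/5000
8 8 1961/2500
f(2y,3y) = ((9527/10000)/(921/1000) − 1)/(1) = 317/9210 ≈ 3.4419%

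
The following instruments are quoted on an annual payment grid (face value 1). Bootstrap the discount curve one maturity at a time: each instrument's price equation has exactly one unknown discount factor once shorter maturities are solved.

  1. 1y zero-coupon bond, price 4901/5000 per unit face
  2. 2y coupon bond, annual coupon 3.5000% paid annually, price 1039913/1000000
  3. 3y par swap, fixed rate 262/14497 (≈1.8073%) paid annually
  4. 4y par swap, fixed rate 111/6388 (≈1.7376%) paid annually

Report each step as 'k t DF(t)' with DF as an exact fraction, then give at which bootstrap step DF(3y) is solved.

1 1 4901/5000
2 2 2429/2500
3 3 2369/2500
4 4 4667/5000
DF(3y) is solved at step 3

step 1 [1y] zero: DF = P = 4901/5000 ≈ 0.980200
step 2 [2y] bond c/1=7/200: DF=(1039913/1000000 − 7/200·(0.980200))/(1+7/200) = 2429/2500 ≈ 0.971600
step 3 [3y] swap r/1=262/14497: DF=(1 − 262/14497·(0.980200+0.971600))/(1+262/14497) = 2369/2500 ≈ 0.947600
step 4 [4y] swap r/1=111/6388: DF=(1 − 111/6388·(0.980200+0.971600+0.947600))/(1+111/6388) = 4667/5000 ≈ 0.933400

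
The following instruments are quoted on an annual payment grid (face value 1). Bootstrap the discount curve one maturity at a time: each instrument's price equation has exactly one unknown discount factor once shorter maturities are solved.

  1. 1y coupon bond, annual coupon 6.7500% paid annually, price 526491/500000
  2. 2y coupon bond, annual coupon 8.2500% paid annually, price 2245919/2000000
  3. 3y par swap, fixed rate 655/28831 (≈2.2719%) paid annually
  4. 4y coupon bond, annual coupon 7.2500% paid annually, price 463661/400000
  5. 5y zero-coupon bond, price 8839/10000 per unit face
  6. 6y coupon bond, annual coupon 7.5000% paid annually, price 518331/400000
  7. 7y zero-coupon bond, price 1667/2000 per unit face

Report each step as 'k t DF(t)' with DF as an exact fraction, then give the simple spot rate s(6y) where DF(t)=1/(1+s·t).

step 1 [1y] bond c/1=27/400: DF=(526491/500000 − 27/400·(0))/(1+27/400) = 1233/1250 ≈ 0.986400
step 2 [2y] bond c/1=33/400: DF=(2245919/2000000 − 33/400·(0.986400))/(1+33/400) = 4811/5000 ≈ 0.962200
step 3 [3y] swap r/1=655/28831: DF=(1 − 655/28831·(0.986400+0.962200))/(1+655/28831) = 1869/2000 ≈ 0.934500
step 4 [4y] bond c/1=29/400: DF=(463661/400000 − 29/400·(0.986400+0.962200+0.934500))/(1+29/400) = 8859/10000 ≈ 0.885900
step 5 [5y] zero: DF = P = 8839/10000 ≈ 0.883900
step 6 [6y] bond c/1=3/40: DF=(518331/400000 − 3/40·(0.986400+0.962200+0.934500+0.885900+0.883900))/(1+3/40) = 1101/1250 ≈ 0.880800
step 7 [7y] zero: DF = P = 1667/2000 ≈ 0.833500

1 1 1233/1250
2 2 4811/5000
3 3 1869/2000
4 4 8859/10000
5 5 8839/10000
6 6 1101/1250
7 7 1667/2000
s(6y) = (1/(1101/1250) − 1)/(6) = 149/6606 ≈ 2.2555%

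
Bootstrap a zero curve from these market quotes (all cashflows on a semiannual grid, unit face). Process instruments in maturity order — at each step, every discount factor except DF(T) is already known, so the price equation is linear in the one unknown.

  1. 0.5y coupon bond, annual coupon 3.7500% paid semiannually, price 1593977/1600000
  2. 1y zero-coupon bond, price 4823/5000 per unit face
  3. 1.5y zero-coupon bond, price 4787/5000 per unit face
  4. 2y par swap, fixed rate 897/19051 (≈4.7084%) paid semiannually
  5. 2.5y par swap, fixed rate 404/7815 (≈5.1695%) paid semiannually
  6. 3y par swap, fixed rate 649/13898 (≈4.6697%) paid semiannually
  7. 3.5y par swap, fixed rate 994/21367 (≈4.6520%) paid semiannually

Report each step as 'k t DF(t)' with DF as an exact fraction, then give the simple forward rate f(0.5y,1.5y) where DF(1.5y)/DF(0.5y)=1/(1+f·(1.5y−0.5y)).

step 1 [0.5y] bond c/2=3/160: DF=(1593977/1600000 − 3/160·(0))/(1+3/160) = 9779/10000 ≈ 0.977900
step 2 [1y] zero: DF = P = 4823/5000 ≈ 0.964600
step 3 [1.5y] zero: DF = P = 4787/5000 ≈ 0.957400
step 4 [2y] swap r/2=897/38102: DF=(1 − 897/38102·(0.977900+0.964600+0.957400))/(1+897/38102) = 9103/10000 ≈ 0.910300
step 5 [2.5y] swap r/2=202/7815: DF=(1 − 202/7815·(0.977900+0.964600+0.957400+0.910300))/(1+202/7815) = 2197/2500 ≈ 0.878800
step 6 [3y] swap r/2=649/27796: DF=(1 − 649/27796·(0.977900+0.964600+0.957400+0.910300+0.878800))/(1+649/27796) = 4351/5000 ≈ 0.870200
step 7 [3.5y] swap r/2=497/21367: DF=(1 − 497/21367·(0.977900+0.964600+0.957400+0.910300+0.878800+0.870200))/(1+497/21367) = 8509/10000 ≈ 0.850900

1 1/2 9779/10000
2 1 4823/5000
3 3/2 4787/5000
4 2 9103/10000
5 5/2 2197/2500
6 3 4351/5000
7 7/2 8509/10000
f(0.5y,1.5y) = ((9779/10000)/(4787/5000) − 1)/(1) = 205/9574 ≈ 2.1412%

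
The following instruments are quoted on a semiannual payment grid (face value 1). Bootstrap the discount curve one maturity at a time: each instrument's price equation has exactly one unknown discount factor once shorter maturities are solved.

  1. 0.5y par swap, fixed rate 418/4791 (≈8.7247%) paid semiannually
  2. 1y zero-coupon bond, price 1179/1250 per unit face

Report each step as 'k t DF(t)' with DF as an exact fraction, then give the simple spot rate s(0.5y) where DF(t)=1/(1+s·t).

1 1/2 4791/5000
2 1 1179/1250
s(0.5y) = (1/(4791/5000) − 1)/(1/2) = 418/4791 ≈ 8.7247%

step 1 [0.5y] swap r/2=209/4791: DF=(1 − 209/4791·(0))/(1+209/4791) = 4791/5000 ≈ 0.958200
step 2 [1y] zero: DF = P = 1179/1250 ≈ 0.943200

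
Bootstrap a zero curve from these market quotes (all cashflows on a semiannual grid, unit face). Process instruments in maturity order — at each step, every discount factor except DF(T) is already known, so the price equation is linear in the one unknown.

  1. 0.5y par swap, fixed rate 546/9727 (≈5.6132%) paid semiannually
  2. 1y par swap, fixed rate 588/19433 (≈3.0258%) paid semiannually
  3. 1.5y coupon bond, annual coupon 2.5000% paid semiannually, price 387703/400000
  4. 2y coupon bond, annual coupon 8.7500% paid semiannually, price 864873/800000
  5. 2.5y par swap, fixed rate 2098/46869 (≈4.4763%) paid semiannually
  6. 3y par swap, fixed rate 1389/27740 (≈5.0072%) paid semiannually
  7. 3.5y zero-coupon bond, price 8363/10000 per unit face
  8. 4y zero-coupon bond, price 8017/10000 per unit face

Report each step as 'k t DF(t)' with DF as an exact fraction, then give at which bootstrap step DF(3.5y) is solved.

1 1/2 9727/10000
2 1 4853/5000
3 3/2 9333/10000
4 2 572/625
5 5/2 8951/10000
6 3 8611/10000
7 7/2 8363/10000
8 4 8017/10000
DF(3.5y) is solved at step 7

step 1 [0.5y] swap r/2=273/9727: DF=(1 − 273/9727·(0))/(1+273/9727) = 9727/10000 ≈ 0.972700
step 2 [1y] swap r/2=294/19433: DF=(1 − 294/19433·(0.972700))/(1+294/19433) = 4853/5000 ≈ 0.970600
step 3 [1.5y] bond c/2=1/80: DF=(387703/400000 − 1/80·(0.972700+0.970600))/(1+1/80) = 9333/10000 ≈ 0.933300
step 4 [2y] bond c/2=7/160: DF=(864873/800000 − 7/160·(0.972700+0.970600+0.933300))/(1+7/160) = 572/625 ≈ 0.915200
step 5 [2.5y] swap r/2=1049/46869: DF=(1 − 1049/46869·(0.972700+0.970600+0.933300+0.915200))/(1+1049/46869) = 8951/10000 ≈ 0.895100
step 6 [3y] swap r/2=1389/55480: DF=(1 − 1389/55480·(0.972700+0.970600+0.933300+0.915200+0.895100))/(1+1389/55480) = 8611/10000 ≈ 0.861100
step 7 [3.5y] zero: DF = P = 8363/10000 ≈ 0.836300
step 8 [4y] zero: DF = P = 8017/10000 ≈ 0.801700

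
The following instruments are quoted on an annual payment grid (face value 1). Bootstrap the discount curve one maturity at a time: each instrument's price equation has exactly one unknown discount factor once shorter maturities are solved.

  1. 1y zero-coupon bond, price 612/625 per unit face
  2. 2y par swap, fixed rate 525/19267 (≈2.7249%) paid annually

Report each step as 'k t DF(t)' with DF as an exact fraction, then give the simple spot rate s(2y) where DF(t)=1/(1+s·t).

step 1 [1y] zero: DF = P = 612/625 ≈ 0.979200
step 2 [2y] swap r/1=525/19267: DF=(1 − 525/19267·(0.979200))/(1+525/19267) = 379/400 ≈ 0.947500

1 1 612/625
2 2 379/400
s(2y) = (1/(379/400) − 1)/(2) = 21/758 ≈ 2.7704%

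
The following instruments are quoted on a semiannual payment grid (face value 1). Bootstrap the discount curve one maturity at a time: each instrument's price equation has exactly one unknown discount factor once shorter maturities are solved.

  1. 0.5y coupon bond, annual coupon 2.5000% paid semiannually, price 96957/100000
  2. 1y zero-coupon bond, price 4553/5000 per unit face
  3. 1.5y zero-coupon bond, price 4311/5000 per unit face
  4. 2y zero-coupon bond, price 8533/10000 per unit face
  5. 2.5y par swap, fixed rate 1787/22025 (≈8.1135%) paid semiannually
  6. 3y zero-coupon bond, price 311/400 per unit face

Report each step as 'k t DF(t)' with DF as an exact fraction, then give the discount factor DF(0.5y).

step 1 [0.5y] bond c/2=1/80: DF=(96957/100000 − 1/80·(0))/(1+1/80) = 1197/1250 ≈ 0.957600
step 2 [1y] zero: DF = P = 4553/5000 ≈ 0.910600
step 3 [1.5y] zero: DF = P = 4311/5000 ≈ 0.862200
step 4 [2y] zero: DF = P = 8533/10000 ≈ 0.853300
step 5 [2.5y] swap r/2=1787/44050: DF=(1 − 1787/44050·(0.957600+0.910600+0.862200+0.853300))/(1+1787/44050) = 8213/10000 ≈ 0.821300
step 6 [3y] zero: DF = P = 311/400 ≈ 0.777500

1 1/2 1197/1250
2 1 4553/5000
3 3/2 4311/5000
4 2 8533/10000
5 5/2 8213/10000
6 3 311/400
DF(0.5y) = 1197/1250 ≈ 0.957600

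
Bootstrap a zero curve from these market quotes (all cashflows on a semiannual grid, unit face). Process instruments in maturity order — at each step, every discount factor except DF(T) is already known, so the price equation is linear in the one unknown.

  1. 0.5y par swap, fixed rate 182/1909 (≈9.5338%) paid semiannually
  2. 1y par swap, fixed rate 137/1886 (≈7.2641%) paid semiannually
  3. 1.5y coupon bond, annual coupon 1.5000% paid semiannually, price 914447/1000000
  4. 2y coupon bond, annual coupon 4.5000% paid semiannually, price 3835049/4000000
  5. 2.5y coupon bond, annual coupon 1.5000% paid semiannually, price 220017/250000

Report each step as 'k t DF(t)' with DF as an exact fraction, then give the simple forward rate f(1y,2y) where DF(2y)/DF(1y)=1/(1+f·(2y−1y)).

1 1/2 1909/2000
2 1 1863/2000
3 3/2 1117/1250
4 2 1753/2000
5 5/2 8463/10000
f(1y,2y) = ((1863/2000)/(1753/2000) − 1)/(1) = 110/1753 ≈ 6.2750%

step 1 [0.5y] swap r/2=91/1909: DF=(1 − 91/1909·(0))/(1+91/1909) = 1909/2000 ≈ 0.954500
step 2 [1y] swap r/2=137/3772: DF=(1 − 137/3772·(0.954500))/(1+137/3772) = 1863/2000 ≈ 0.931500
step 3 [1.5y] bond c/2=3/400: DF=(914447/1000000 − 3/400·(0.954500+0.931500))/(1+3/400) = 1117/1250 ≈ 0.893600
step 4 [2y] bond c/2=9/400: DF=(3835049/4000000 − 9/400·(0.954500+0.931500+0.893600))/(1+9/400) = 1753/2000 ≈ 0.876500
step 5 [2.5y] bond c/2=3/400: DF=(220017/250000 − 3/400·(0.954500+0.931500+0.893600+0.876500))/(1+3/400) = 8463/10000 ≈ 0.846300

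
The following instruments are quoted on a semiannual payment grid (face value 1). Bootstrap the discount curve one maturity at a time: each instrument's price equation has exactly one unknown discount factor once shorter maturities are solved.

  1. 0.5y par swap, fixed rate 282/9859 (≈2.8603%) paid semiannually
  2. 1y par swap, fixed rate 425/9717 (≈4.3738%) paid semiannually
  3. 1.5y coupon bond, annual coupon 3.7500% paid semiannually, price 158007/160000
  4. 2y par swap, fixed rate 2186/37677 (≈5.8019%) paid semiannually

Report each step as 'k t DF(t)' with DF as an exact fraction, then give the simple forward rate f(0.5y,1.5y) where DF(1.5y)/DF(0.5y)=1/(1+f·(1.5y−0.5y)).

step 1 [0.5y] swap r/2=141/9859: DF=(1 − 141/9859·(0))/(1+141/9859) = 9859/10000 ≈ 0.985900
step 2 [1y] swap r/2=425/19434: DF=(1 − 425/19434·(0.985900))/(1+425/19434) = 383/400 ≈ 0.957500
step 3 [1.5y] bond c/2=3/160: DF=(158007/160000 − 3/160·(0.985900+0.957500))/(1+3/160) = 1167/1250 ≈ 0.933600
step 4 [2y] swap r/2=1093/37677: DF=(1 − 1093/37677·(0.985900+0.957500+0.933600))/(1+1093/37677) = 8907/10000 ≈ 0.890700

1 1/2 9859/10000
2 1 383/400
3 3/2 1167/1250
4 2 8907/10000
f(0.5y,1.5y) = ((9859/10000)/(1167/1250) − 1)/(1) = 523/9336 ≈ 5.6020%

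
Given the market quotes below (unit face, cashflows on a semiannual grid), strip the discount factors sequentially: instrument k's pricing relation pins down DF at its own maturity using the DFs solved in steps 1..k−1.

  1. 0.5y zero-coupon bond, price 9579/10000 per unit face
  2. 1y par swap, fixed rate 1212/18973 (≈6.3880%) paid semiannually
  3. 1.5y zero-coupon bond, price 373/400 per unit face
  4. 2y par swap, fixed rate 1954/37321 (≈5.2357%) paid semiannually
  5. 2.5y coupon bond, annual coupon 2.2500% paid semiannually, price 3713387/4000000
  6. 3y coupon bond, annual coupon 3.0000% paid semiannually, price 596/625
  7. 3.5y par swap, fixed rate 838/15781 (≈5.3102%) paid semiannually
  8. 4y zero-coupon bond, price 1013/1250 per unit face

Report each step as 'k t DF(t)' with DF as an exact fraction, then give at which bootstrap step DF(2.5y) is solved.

1 1/2 9579/10000
2 1 4697/5000
3 3/2 373/400
4 2 9023/10000
5 5/2 1753/2000
6 3 4357/5000
7 7/2 2081/2500
8 4 1013/1250
DF(2.5y) is solved at step 5

step 1 [0.5y] zero: DF = P = 9579/10000 ≈ 0.957900
step 2 [1y] swap r/2=606/18973: DF=(1 − 606/18973·(0.957900))/(1+606/18973) = 4697/5000 ≈ 0.939400
step 3 [1.5y] zero: DF = P = 373/400 ≈ 0.932500
step 4 [2y] swap r/2=977/37321: DF=(1 − 977/37321·(0.957900+0.939400+0.932500))/(1+977/37321) = 9023/10000 ≈ 0.902300
step 5 [2.5y] bond c/2=9/800: DF=(3713387/4000000 − 9/800·(0.957900+0.939400+0.932500+0.902300))/(1+9/800) = 1753/2000 ≈ 0.876500
step 6 [3y] bond c/2=3/200: DF=(596/625 − 3/200·(0.957900+0.939400+0.932500+0.902300+0.876500))/(1+3/200) = 4357/5000 ≈ 0.871400
step 7 [3.5y] swap r/2=419/15781: DF=(1 − 419/15781·(0.957900+0.939400+0.932500+0.902300+0.876500+0.871400))/(1+419/15781) = 2081/2500 ≈ 0.832400
step 8 [4y] zero: DF = P = 1013/1250 ≈ 0.810400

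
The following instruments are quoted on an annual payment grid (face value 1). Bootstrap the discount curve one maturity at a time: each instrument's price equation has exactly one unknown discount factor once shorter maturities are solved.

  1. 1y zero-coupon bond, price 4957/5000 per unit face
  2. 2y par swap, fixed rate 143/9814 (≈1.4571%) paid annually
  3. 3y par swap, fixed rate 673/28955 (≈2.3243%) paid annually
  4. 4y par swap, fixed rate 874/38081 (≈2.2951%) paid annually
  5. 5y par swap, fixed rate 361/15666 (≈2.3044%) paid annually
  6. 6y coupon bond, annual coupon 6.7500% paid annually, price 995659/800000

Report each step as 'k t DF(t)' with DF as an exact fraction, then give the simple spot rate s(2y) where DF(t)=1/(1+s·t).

step 1 [1y] zero: DF = P = 4957/5000 ≈ 0.991400
step 2 [2y] swap r/1=143/9814: DF=(1 − 143/9814·(0.991400))/(1+143/9814) = 4857/5000 ≈ 0.971400
step 3 [3y] swap r/1=673/28955: DF=(1 − 673/28955·(0.991400+0.971400))/(1+673/28955) = 9327/10000 ≈ 0.932700
step 4 [4y] swap r/1=874/38081: DF=(1 − 874/38081·(0.991400+0.971400+0.932700))/(1+874/38081) = 4563/5000 ≈ 0.912600
step 5 [5y] swap r/1=361/15666: DF=(1 − 361/15666·(0.991400+0.971400+0.932700+0.912600))/(1+361/15666) = 8917/10000 ≈ 0.891700
step 6 [6y] bond c/1=27/400: DF=(995659/800000 − 27/400·(0.991400+0.971400+0.932700+0.912600+0.891700))/(1+27/400) = 8687/10000 ≈ 0.868700

1 1 4957/5000
2 2 4857/5000
3 3 9327/10000
4 4 4563/5000
5 5 8917/10000
6 6 8687/10000
s(2y) = (1/(4857/5000) − 1)/(2) = 143/9714 ≈ 1.4721%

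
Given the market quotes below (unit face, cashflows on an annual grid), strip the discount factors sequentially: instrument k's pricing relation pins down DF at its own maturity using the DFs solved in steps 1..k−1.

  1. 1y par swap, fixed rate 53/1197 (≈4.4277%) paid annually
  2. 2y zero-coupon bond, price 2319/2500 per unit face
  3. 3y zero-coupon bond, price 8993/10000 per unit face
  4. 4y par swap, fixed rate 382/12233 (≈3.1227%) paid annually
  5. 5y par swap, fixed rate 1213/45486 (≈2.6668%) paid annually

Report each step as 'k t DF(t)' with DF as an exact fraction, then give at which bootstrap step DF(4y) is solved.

step 1 [1y] swap r/1=53/1197: DF=(1 − 53/1197·(0))/(1+53/1197) = 1197/1250 ≈ 0.957600
step 2 [2y] zero: DF = P = 2319/2500 ≈ 0.927600
step 3 [3y] zero: DF = P = 8993/10000 ≈ 0.899300
step 4 [4y] swap r/1=382/12233: DF=(1 − 382/12233·(0.957600+0.927600+0.899300))/(1+382/12233) = 4427/5000 ≈ 0.885400
step 5 [5y] swap r/1=1213/45486: DF=(1 − 1213/45486·(0.957600+0.927600+0.899300+0.885400))/(1+1213/45486) = 8787/10000 ≈ 0.878700

1 1 1197/1250
2 2 2319/2500
3 3 8993/10000
4 4 4427/5000
5 5 8787/10000
DF(4y) is solved at step 4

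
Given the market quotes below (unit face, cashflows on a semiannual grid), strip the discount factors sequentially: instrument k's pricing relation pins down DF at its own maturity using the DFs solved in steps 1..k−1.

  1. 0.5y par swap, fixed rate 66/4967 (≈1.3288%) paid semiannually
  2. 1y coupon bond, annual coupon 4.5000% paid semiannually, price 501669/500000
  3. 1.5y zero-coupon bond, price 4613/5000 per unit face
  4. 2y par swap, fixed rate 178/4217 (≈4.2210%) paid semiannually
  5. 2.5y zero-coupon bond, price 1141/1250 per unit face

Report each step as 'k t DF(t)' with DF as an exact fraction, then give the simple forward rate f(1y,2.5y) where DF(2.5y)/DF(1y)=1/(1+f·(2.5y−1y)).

1 1/2 4967/5000
2 1 4797/5000
3 3/2 4613/5000
4 2 9199/10000
5 5/2 1141/1250
f(1y,2.5y) = ((4797/5000)/(1141/1250) − 1)/(3/2) = 233/6846 ≈ 3.4034%

step 1 [0.5y] swap r/2=33/4967: DF=(1 − 33/4967·(0))/(1+33/4967) = 4967/5000 ≈ 0.993400
step 2 [1y] bond c/2=9/400: DF=(501669/500000 − 9/400·(0.993400))/(1+9/400) = 4797/5000 ≈ 0.959400
step 3 [1.5y] zero: DF = P = 4613/5000 ≈ 0.922600
step 4 [2y] swap r/2=89/4217: DF=(1 − 89/4217·(0.993400+0.959400+0.922600))/(1+89/4217) = 9199/10000 ≈ 0.919900
step 5 [2.5y] zero: DF = P = 1141/1250 ≈ 0.912800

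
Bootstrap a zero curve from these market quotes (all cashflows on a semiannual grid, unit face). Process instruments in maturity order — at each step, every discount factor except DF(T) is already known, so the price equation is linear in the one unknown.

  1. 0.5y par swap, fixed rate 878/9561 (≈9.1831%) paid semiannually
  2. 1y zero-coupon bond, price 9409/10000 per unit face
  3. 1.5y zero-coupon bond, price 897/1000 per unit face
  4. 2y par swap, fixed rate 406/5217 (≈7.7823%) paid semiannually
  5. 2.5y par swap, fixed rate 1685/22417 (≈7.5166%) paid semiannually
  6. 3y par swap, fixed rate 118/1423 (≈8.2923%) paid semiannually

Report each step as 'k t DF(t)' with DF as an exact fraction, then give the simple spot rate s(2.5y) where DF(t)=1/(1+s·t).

1 1/2 9561/10000
2 1 9409/10000
3 3/2 897/1000
4 2 8579/10000
5 5/2 1663/2000
6 3 7817/10000
s(2.5y) = (1/(1663/2000) − 1)/(5/2) = 674/8315 ≈ 8.1058%

step 1 [0.5y] swap r/2=439/9561: DF=(1 − 439/9561·(0))/(1+439/9561) = 9561/10000 ≈ 0.956100
step 2 [1y] zero: DF = P = 9409/10000 ≈ 0.940900
step 3 [1.5y] zero: DF = P = 897/1000 ≈ 0.897000
step 4 [2y] swap r/2=203/5217: DF=(1 − 203/5217·(0.956100+0.940900+0.897000))/(1+203/5217) = 8579/10000 ≈ 0.857900
step 5 [2.5y] swap r/2=1685/44834: DF=(1 − 1685/44834·(0.956100+0.940900+0.897000+0.857900))/(1+1685/44834) = 1663/2000 ≈ 0.831500
step 6 [3y] swap r/2=59/1423: DF=(1 − 59/1423·(0.956100+0.940900+0.897000+0.857900+0.831500))/(1+59/1423) = 7817/10000 ≈ 0.781700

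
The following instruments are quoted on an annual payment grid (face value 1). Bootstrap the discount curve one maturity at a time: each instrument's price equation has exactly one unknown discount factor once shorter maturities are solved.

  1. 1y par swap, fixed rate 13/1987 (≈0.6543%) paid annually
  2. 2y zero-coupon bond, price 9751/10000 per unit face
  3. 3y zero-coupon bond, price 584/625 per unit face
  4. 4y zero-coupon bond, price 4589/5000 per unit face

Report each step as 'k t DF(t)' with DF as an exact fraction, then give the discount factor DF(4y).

1 1 1987/2000
2 2 9751/10000
3 3 584/625
4 4 4589/5000
DF(4y) = 4589/5000 ≈ 0.917800

step 1 [1y] swap r/1=13/1987: DF=(1 − 13/1987·(0))/(1+13/1987) = 1987/2000 ≈ 0.993500
step 2 [2y] zero: DF = P = 9751/10000 ≈ 0.975100
step 3 [3y] zero: DF = P = 584/625 ≈ 0.934400
step 4 [4y] zero: DF = P = 4589/5000 ≈ 0.917800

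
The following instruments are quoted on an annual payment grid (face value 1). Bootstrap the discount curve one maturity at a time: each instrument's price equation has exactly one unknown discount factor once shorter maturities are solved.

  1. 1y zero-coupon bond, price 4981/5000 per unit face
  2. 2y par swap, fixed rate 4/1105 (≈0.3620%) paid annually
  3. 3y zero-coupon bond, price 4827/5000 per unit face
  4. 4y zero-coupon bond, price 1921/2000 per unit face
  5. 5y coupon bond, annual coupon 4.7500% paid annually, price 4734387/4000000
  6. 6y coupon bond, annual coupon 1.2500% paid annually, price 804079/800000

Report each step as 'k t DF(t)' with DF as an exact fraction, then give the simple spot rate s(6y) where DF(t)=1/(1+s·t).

step 1 [1y] zero: DF = P = 4981/5000 ≈ 0.996200
step 2 [2y] swap r/1=4/1105: DF=(1 − 4/1105·(0.996200))/(1+4/1105) = 1241/1250 ≈ 0.992800
step 3 [3y] zero: DF = P = 4827/5000 ≈ 0.965400
step 4 [4y] zero: DF = P = 1921/2000 ≈ 0.960500
step 5 [5y] bond c/1=19/400: DF=(4734387/4000000 − 19/400·(0.996200+0.992800+0.965400+0.960500))/(1+19/400) = 2381/2500 ≈ 0.952400
step 6 [6y] bond c/1=1/80: DF=(804079/800000 − 1/80·(0.996200+0.992800+0.965400+0.960500+0.952400))/(1+1/80) = 4663/5000 ≈ 0.932600

1 1 4981/5000
2 2 1241/1250
3 3 4827/5000
4 4 1921/2000
5 5 2381/2500
6 6 4663/5000
s(6y) = (1/(4663/5000) − 1)/(6) = 337/27978 ≈ 1.2045%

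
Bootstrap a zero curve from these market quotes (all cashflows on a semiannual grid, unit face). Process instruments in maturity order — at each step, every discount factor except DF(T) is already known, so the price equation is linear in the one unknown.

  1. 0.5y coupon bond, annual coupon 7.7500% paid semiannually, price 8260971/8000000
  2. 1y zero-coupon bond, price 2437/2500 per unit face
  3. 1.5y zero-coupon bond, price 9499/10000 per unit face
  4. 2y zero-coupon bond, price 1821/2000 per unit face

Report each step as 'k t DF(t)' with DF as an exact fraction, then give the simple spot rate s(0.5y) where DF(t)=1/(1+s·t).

1 1/2 9941/10000
2 1 2437/2500
3 3/2 9499/10000
4 2 1821/2000
s(0.5y) = (1/(9941/10000) − 1)/(1/2) = 118/9941 ≈ 1.1870%

step 1 [0.5y] bond c/2=31/800: DF=(8260971/8000000 − 31/800·(0))/(1+31/800) = 9941/10000 ≈ 0.994100
step 2 [1y] zero: DF = P = 2437/2500 ≈ 0.974800
step 3 [1.5y] zero: DF = P = 9499/10000 ≈ 0.949900
step 4 [2y] zero: DF = P = 1821/2000 ≈ 0.910500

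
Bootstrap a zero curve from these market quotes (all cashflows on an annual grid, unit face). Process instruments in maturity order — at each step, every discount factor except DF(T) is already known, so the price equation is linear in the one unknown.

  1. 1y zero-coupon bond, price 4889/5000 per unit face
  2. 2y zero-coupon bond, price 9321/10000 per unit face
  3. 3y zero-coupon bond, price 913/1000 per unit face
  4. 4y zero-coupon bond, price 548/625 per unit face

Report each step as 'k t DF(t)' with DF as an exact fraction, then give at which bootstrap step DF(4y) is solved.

1 1 4889/5000
2 2 9321/10000
3 3 913/1000
4 4 548/625
DF(4y) is solved at step 4

step 1 [1y] zero: DF = P = 4889/5000 ≈ 0.977800
step 2 [2y] zero: DF = P = 9321/10000 ≈ 0.932100
step 3 [3y] zero: DF = P = 913/1000 ≈ 0.913000
step 4 [4y] zero: DF = P = 548/625 ≈ 0.876800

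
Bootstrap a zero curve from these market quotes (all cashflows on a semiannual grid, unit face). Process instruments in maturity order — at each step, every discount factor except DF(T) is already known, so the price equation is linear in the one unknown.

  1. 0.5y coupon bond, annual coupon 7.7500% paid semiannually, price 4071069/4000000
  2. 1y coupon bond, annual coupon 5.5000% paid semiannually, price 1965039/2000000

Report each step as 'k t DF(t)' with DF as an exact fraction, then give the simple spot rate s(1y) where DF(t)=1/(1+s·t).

step 1 [0.5y] bond c/2=31/800: DF=(4071069/4000000 − 31/800·(0))/(1+31/800) = 4899/5000 ≈ 0.979800
step 2 [1y] bond c/2=11/400: DF=(1965039/2000000 − 11/400·(0.979800))/(1+11/400) = 93/100 ≈ 0.930000

1 1/2 4899/5000
2 1 93/100
s(1y) = (1/(93/100) − 1)/(1) = 7/93 ≈ 7.5269%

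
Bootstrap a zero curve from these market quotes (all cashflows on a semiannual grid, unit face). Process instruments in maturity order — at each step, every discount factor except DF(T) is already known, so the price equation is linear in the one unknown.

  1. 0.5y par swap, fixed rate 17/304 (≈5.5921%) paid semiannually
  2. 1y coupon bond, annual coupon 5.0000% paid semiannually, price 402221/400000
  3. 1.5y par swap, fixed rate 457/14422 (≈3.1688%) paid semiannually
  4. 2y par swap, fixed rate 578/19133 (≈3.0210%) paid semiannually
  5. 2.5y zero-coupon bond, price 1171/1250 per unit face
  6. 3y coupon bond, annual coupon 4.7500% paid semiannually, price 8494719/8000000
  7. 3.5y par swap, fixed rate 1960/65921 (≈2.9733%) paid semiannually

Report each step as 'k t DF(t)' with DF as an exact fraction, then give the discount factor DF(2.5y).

step 1 [0.5y] swap r/2=17/608: DF=(1 − 17/608·(0))/(1+17/608) = 608/625 ≈ 0.972800
step 2 [1y] bond c/2=1/40: DF=(402221/400000 − 1/40·(0.972800))/(1+1/40) = 9573/10000 ≈ 0.957300
step 3 [1.5y] swap r/2=457/28844: DF=(1 − 457/28844·(0.972800+0.957300))/(1+457/28844) = 9543/10000 ≈ 0.954300
step 4 [2y] swap r/2=289/19133: DF=(1 − 289/19133·(0.972800+0.957300+0.954300))/(1+289/19133) = 4711/5000 ≈ 0.942200
step 5 [2.5y] zero: DF = P = 1171/1250 ≈ 0.936800
step 6 [3y] bond c/2=19/800: DF=(8494719/8000000 − 19/800·(0.972800+0.957300+0.954300+0.942200+0.936800))/(1+19/800) = 9267/10000 ≈ 0.926700
step 7 [3.5y] swap r/2=980/65921: DF=(1 − 980/65921·(0.972800+0.957300+0.954300+0.942200+0.936800+0.926700))/(1+980/65921) = 451/500 ≈ 0.902000

1 1/2 608/625
2 1 9573/10000
3 3/2 9543/10000
4 2 4711/5000
5 5/2 1171/1250
6 3 9267/10000
7 7/2 451/500
DF(2.5y) = 1171/1250 ≈ 0.936800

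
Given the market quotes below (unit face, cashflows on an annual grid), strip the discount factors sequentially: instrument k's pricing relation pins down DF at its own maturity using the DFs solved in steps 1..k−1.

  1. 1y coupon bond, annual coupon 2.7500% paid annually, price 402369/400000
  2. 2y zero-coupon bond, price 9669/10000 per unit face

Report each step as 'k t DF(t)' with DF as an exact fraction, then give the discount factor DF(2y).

step 1 [1y] bond c/1=11/400: DF=(402369/400000 − 11/400·(0))/(1+11/400) = 979/1000 ≈ 0.979000
step 2 [2y] zero: DF = P = 9669/10000 ≈ 0.966900

1 1 979/1000
2 2 9669/10000
DF(2y) = 9669/10000 ≈ 0.966900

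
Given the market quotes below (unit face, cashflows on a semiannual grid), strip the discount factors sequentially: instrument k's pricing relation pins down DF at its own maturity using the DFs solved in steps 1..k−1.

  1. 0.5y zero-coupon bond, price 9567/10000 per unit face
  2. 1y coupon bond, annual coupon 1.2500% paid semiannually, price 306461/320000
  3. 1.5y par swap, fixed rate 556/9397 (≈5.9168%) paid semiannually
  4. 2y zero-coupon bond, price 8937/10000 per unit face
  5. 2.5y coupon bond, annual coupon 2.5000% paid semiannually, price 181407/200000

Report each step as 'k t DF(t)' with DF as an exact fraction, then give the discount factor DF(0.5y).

1 1/2 9567/10000
2 1 4729/5000
3 3/2 4583/5000
4 2 8937/10000
5 5/2 17/20
DF(0.5y) = 9567/10000 ≈ 0.956700

step 1 [0.5y] zero: DF = P = 9567/10000 ≈ 0.956700
step 2 [1y] bond c/2=1/160: DF=(306461/320000 − 1/160·(0.956700))/(1+1/160) = 4729/5000 ≈ 0.945800
step 3 [1.5y] swap r/2=278/9397: DF=(1 − 278/9397·(0.956700+0.945800))/(1+278/9397) = 4583/5000 ≈ 0.916600
step 4 [2y] zero: DF = P = 8937/10000 ≈ 0.893700
step 5 [2.5y] bond c/2=1/80: DF=(181407/200000 − 1/80·(0.956700+0.945800+0.916600+0.893700))/(1+1/80) = 17/20 ≈ 0.850000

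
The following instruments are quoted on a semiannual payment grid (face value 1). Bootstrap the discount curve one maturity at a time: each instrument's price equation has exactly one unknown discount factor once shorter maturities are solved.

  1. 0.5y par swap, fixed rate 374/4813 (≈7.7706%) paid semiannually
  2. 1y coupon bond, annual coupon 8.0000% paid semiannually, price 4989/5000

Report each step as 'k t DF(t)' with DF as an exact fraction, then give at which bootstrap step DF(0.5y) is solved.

1 1/2 4813/5000
2 1 1153/1250
DF(0.5y) is solved at step 1

step 1 [0.5y] swap r/2=187/4813: DF=(1 − 187/4813·(0))/(1+187/4813) = 4813/5000 ≈ 0.962600
step 2 [1y] bond c/2=1/25: DF=(4989/5000 − 1/25·(0.962600))/(1+1/25) = 1153/1250 ≈ 0.922400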